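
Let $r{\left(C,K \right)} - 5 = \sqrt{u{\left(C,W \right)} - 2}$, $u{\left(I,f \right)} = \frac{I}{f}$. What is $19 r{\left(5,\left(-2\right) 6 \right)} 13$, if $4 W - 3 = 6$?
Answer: $1235 + \frac{247 \sqrt{2}}{3} \approx 1351.4$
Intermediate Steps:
$W = \frac{9}{4}$ ($W = \frac{3}{4} + \frac{1}{4} \cdot 6 = \frac{3}{4} + \frac{3}{2} = \frac{9}{4} \approx 2.25$)
$r{\left(C,K \right)} = 5 + \sqrt{-2 + \frac{4 C}{9}}$ ($r{\left(C,K \right)} = 5 + \sqrt{\frac{C}{\frac{9}{4}} - 2} = 5 + \sqrt{C \frac{4}{9} - 2} = 5 + \sqrt{\frac{4 C}{9} - 2} = 5 + \sqrt{-2 + \frac{4 C}{9}}$)
$19 r{\left(5,\left(-2\right) 6 \right)} 13 = 19 \left(5 + \frac{\sqrt{-18 + 4 \cdot 5}}{3}\right) 13 = 19 \left(5 + \frac{\sqrt{-18 + 20}}{3}\right) 13 = 19 \left(5 + \frac{\sqrt{2}}{3}\right) 13 = \left(95 + \frac{19 \sqrt{2}}{3}\right) 13 = 1235 + \frac{247 \sqrt{2}}{3}$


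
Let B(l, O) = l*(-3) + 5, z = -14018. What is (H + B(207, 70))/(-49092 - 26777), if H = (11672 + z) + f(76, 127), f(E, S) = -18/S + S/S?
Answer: 376065/9635363 ≈ 0.039030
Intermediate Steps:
B(l, O) = 5 - 3*l (B(l, O) = -3*l + 5 = 5 - 3*l)
f(E, S) = 1 - 18/S (f(E, S) = -18/S + 1 = 1 - 18/S)
H = -297833/127 (H = (11672 - 14018) + (-18 + 127)/127 = -2346 + (1/127)*109 = -2346 + 109/127 = -297833/127 ≈ -2345.1)
(H + B(207, 70))/(-49092 - 26777) = (-297833/127 + (5 - 3*207))/(-49092 - 26777) = (-297833/127 + (5 - 621))/(-75869) = (-297833/127 - 616)*(-1/75869) = -376065/127*(-1/75869) = 376065/9635363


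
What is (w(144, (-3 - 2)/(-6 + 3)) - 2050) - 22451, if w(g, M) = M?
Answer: -73498/3 ≈ -24499.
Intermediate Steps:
(w(144, (-3 - 2)/(-6 + 3)) - 2050) - 22451 = ((-3 - 2)/(-6 + 3) - 2050) - 22451 = (-5/(-3) - 2050) - 22451 = (-5*(-1/3) - 2050) - 22451 = (5/3 - 2050) - 22451 = -6145/3 - 22451 = -73498/3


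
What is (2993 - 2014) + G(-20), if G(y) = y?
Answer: 959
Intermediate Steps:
(2993 - 2014) + G(-20) = (2993 - 2014) - 20 = 979 - 20 = 959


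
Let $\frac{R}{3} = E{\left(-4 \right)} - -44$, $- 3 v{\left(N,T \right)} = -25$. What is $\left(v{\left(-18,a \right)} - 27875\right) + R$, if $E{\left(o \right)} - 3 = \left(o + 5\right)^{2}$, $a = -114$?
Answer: $- \frac{83168}{3} \approx -27723.0$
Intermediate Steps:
$v{\left(N,T \right)} = \frac{25}{3}$ ($v{\left(N,T \right)} = \left(- \frac{1}{3}\right) \left(-25\right) = \frac{25}{3}$)
$E{\left(o \right)} = 3 + \left(5 + o\right)^{2}$ ($E{\left(o \right)} = 3 + \left(o + 5\right)^{2} = 3 + \left(5 + o\right)^{2}$)
$R = 144$ ($R = 3 \left(\left(3 + \left(5 - 4\right)^{2}\right) - -44\right) = 3 \left(\left(3 + 1^{2}\right) + 44\right) = 3 \left(\left(3 + 1\right) + 44\right) = 3 \left(4 + 44\right) = 3 \cdot 48 = 144$)
$\left(v{\left(-18,a \right)} - 27875\right) + R = \left(\frac{25}{3} - 27875\right) + 144 = - \frac{83600}{3} + 144 = - \frac{83168}{3}$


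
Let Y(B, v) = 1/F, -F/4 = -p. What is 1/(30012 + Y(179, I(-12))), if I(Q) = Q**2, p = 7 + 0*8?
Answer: 28/840337 ≈ 3.3320e-5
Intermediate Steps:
p = 7 (p = 7 + 0 = 7)
F = 28 (F = -(-4)*7 = -4*(-7) = 28)
Y(B, v) = 1/28
1/(30012 + Y(179, I(-12))) = 1/(30012 + 1/28) = 1/(840337/28) = 28/840337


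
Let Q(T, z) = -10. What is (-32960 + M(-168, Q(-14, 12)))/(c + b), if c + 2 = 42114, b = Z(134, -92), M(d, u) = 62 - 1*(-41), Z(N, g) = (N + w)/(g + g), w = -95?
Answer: -6045688/7748569 ≈ -0.78023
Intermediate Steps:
Z(N, g) = (-95 + N)/(2*g) (Z(N, g) = (N - 95)/(g + g) = (-95 + N)/((2*g)) = (-95 + N)*(1/(2*g)) = (-95 + N)/(2*g))
M(d, u) = 103 (M(d, u) = 62 + 41 = 103)
b = -39/184 (b = (½)*(-95 + 134)/(-92) = (½)*(-1/92)*39 = -39/184 ≈ -0.21196)
c = 42112 (c = -2 + 42114 = 42112)
(-32960 + M(-168, Q(-14, 12)))/(c + b) = (-32960 + 103)/(42112 - 39/184) = -32857/7748569/184 = -32857*184/7748569 = -6045688/7748569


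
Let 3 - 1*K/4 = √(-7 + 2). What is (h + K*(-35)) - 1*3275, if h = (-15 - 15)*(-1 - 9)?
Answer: -3395 + 140*I*√5 ≈ -3395.0 + 313.05*I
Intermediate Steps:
K = 12 - 4*I*√5 (K = 12 - 4*√(-7 + 2) = 12 - 4*I*√5 ≈ 12.0 - 8.9443*I)
h = 300 (h = -30*(-10) = 300)
(h + K*(-35)) - 1*3275 = (300 + (12 - 4*I*√5)*(-35)) - 1*3275 = (300 + (-420 + 140*I*√5)) - 3275 = (-120 + 140*I*√5) - 3275 = -3395 + 140*I*√5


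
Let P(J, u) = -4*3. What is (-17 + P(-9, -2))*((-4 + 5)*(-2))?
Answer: 58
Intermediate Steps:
P(J, u) = -12
(-17 + P(-9, -2))*((-4 + 5)*(-2)) = (-17 - 12)*((-4 + 5)*(-2)) = -29*(-2) = 58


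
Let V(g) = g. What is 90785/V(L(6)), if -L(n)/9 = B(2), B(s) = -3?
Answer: 90785/27 ≈ 3362.4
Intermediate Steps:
L(n) = 27 (L(n) = -9*(-3) = 27)
90785/V(L(6)) = 90785/27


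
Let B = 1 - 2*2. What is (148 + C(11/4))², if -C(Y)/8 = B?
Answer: 29584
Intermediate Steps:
B = -3 (B = 1 - 4 = -3)
C(Y) = 24 (C(Y) = -8*(-3) = 24)
(148 + C(11/4))² = (148 + 24)² = 172² = 29584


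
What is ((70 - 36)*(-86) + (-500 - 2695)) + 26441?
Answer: 20322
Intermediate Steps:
((70 - 36)*(-86) + (-500 - 2695)) + 26441 = (34*(-86) - 3195) + 26441 = (-2924 - 3195) + 26441 = -6119 + 26441 = 20322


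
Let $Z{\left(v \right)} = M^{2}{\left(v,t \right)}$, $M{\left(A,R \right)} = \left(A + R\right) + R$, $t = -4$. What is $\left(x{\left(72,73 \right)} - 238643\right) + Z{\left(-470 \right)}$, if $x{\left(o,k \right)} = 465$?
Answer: $-9694$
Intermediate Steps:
$M{\left(A,R \right)} = A + 2 R$
$Z{\left(v \right)} = \left(-8 + v\right)^{2}$ ($Z{\left(v \right)} = \left(v + 2 \left(-4\right)\right)^{2} = \left(v - 8\right)^{2} = \left(-8 + v\right)^{2}$)
$\left(x{\left(72,73 \right)} - 238643\right) + Z{\left(-470 \right)} = \left(465 - 238643\right) + \left(-8 - 470\right)^{2} = -238178 + \left(-478\right)^{2} = -238178 + 228484 = -9694$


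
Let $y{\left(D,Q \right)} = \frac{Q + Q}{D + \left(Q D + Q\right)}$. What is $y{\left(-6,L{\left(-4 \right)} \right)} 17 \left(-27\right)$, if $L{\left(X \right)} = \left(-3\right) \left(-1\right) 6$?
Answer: $\frac{1377}{8} \approx 172.13$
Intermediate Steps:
$L{\left(X \right)} = 18$ ($L{\left(X \right)} = 3 \cdot 6 = 18$)
$y{\left(D,Q \right)} = \frac{2 Q}{D + Q + D Q}$ ($y{\left(D,Q \right)} = \frac{2 Q}{D + \left(D Q + Q\right)} = \frac{2 Q}{D + \left(Q + D Q\right)} = \frac{2 Q}{D + Q + D Q}$)
$y{\left(-6,L{\left(-4 \right)} \right)} 17 \left(-27\right) = 2 \cdot 18 \frac{1}{-6 + 18 - 108} \cdot 17 \left(-27\right) = 2 \cdot 18 \frac{1}{-96} \cdot 17 \left(-27\right) = 2 \cdot 18 \left(- \frac{1}{96}\right) 17 \left(-27\right) = \left(- \frac{3}{8}\right) 17 \left(-27\right) = \left(- \frac{51}{8}\right) \left(-27\right) = \frac{1377}{8}$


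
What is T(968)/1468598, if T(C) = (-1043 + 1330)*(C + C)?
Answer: 277816/734299 ≈ 0.37834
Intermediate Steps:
T(C) = 574*C (T(C) = 287*(2*C) = 574*C)
T(968)/1468598 = (574*968)/1468598 = 555632*(1/1468598) = 277816/734299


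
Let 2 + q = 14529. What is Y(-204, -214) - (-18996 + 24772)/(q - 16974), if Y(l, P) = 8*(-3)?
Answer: -52952/2447 ≈ -21.640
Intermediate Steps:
Y(l, P) = -24
q = 14527 (q = -2 + 14529 = 14527)
Y(-204, -214) - (-18996 + 24772)/(q - 16974) = -24 - (-18996 + 24772)/(14527 - 16974) = -24 - 5776/(-2447) = -24 - 5776*(-1)/2447 = -24 - 1*(-5776/2447) = -24 + 5776/2447 = -52952/2447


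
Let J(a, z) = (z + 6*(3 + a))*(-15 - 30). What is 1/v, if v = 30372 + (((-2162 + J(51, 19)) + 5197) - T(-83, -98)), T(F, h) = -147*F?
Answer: 1/5771 ≈ 0.00017328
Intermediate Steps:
J(a, z) = -810 - 270*a - 45*z (J(a, z) = (z + (18 + 6*a))*(-45) = (18 + z + 6*a)*(-45) = -810 - 270*a - 45*z)
v = 5771 (v = 30372 + (((-2162 + (-810 - 270*51 - 45*19)) + 5197) - (-147)*(-83)) = 30372 + (((-2162 + (-810 - 13770 - 855)) + 5197) - 1*12201) = 30372 + (((-2162 - 15435) + 5197) - 12201) = 30372 + ((-17597 + 5197) - 12201) = 30372 + (-12400 - 12201) = 30372 - 24601 = 5771)
1/v = 1/5771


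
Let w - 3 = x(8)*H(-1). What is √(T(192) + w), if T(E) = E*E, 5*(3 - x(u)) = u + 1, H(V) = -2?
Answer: √921615/5 ≈ 192.00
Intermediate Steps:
x(u) = 14/5 - u/5 (x(u) = 3 - (u + 1)/5 = 3 - (1 + u)/5 = 3 + (-⅕ - u/5) = 14/5 - u/5)
w = ⅗ (w = 3 + (14/5 - ⅕*8)*(-2) = 3 + (14/5 - 8/5)*(-2) = 3 + (6/5)*(-2) = 3 - 12/5 = ⅗ ≈ 0.60000)
T(E) = E²
√(T(192) + w) = √(192² + ⅗) = √(36864 + ⅗) = √(184323/5) = √921615/5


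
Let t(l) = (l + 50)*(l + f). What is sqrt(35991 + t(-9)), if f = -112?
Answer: sqrt(31030) ≈ 176.15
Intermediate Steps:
t(l) = (-112 + l)*(50 + l) (t(l) = (l + 50)*(l - 112) = (50 + l)*(-112 + l) = (-112 + l)*(50 + l))
sqrt(35991 + t(-9)) = sqrt(35991 + (-5600 + (-9)**2 - 62*(-9))) = sqrt(35991 + (-5600 + 81 + 558)) = sqrt(35991 - 4961) = sqrt(31030)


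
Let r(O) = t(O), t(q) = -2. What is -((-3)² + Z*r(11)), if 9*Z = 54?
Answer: 3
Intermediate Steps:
r(O) = -2
Z = 6 (Z = (⅑)*54 = 6)
-((-3)² + Z*r(11)) = -((-3)² + 6*(-2)) = -(9 - 12) = -1*(-3) = 3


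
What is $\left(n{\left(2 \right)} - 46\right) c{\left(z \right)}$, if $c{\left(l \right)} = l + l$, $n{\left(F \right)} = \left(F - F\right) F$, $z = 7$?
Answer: $-644$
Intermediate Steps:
$n{\left(F \right)} = 0$ ($n{\left(F \right)} = 0 F = 0$)
$c{\left(l \right)} = 2 l$
$\left(n{\left(2 \right)} - 46\right) c{\left(z \right)} = \left(0 - 46\right) 2 \cdot 7 = \left(-46\right) 14 = -644$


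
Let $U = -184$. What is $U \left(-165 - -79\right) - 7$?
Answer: $15817$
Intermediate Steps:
$U \left(-165 - -79\right) - 7 = - 184 \left(-165 - -79\right) - 7 = - 184 \left(-165 + 79\right) - 7 = \left(-184\right) \left(-86\right) - 7 = 15824 - 7 = 15817$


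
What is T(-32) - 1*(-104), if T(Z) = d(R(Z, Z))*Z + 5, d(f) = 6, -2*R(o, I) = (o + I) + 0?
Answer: -83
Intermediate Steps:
R(o, I) = -I/2 - o/2 (R(o, I) = -((o + I) + 0)/2 = -((I + o) + 0)/2 = -(I + o)/2 = -I/2 - o/2)
T(Z) = 5 + 6*Z (T(Z) = 6*Z + 5 = 5 + 6*Z)
T(-32) - 1*(-104) = (5 + 6*(-32)) - 1*(-104) = (5 - 192) + 104 = -187 + 104 = -83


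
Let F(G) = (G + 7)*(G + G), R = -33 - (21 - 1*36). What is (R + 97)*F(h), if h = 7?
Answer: 15484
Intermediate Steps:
R = -18 (R = -33 - (21 - 36) = -33 - 1*(-15) = -33 + 15 = -18)
F(G) = 2*G*(7 + G) (F(G) = (7 + G)*(2*G) = 2*G*(7 + G))
(R + 97)*F(h) = (-18 + 97)*(2*7*(7 + 7)) = 79*(2*7*14) = 79*196 = 15484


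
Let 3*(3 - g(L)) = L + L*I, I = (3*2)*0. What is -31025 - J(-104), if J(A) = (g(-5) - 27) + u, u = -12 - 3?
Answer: -92963/3 ≈ -30988.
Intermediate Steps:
I = 0 (I = 6*0 = 0)
u = -15
g(L) = 3 - L/3 (g(L) = 3 - (L + L*0)/3 = 3 - (L + 0)/3 = 3 - L/3)
J(A) = -112/3 (J(A) = ((3 - 1/3*(-5)) - 27) - 15 = ((3 + 5/3) - 27) - 15 = (14/3 - 27) - 15 = -67/3 - 15 = -112/3)
-31025 - J(-104) = -31025 - 1*(-112/3) = -31025 + 112/3 = -92963/3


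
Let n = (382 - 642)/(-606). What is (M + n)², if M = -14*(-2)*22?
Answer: 34886021284/91809 ≈ 3.7999e+5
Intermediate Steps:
n = 130/303 (n = -260*(-1/606) = 130/303 ≈ 0.42904)
M = 616 (M = 28*22 = 616)
(M + n)² = (616 + 130/303)² = (186778/303)² = 34886021284/91809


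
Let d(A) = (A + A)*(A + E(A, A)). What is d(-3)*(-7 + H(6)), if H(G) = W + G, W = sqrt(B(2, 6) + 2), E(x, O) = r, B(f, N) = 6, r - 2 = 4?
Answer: 18 - 36*sqrt(2) ≈ -32.912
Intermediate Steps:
r = 6 (r = 2 + 4 = 6)
E(x, O) = 6
W = 2*sqrt(2) (W = sqrt(6 + 2) = sqrt(8) = 2*sqrt(2) ≈ 2.8284)
d(A) = 2*A*(6 + A) (d(A) = (A + A)*(A + 6) = (2*A)*(6 + A) = 2*A*(6 + A))
H(G) = G + 2*sqrt(2) (H(G) = 2*sqrt(2) + G = G + 2*sqrt(2))
d(-3)*(-7 + H(6)) = (2*(-3)*(6 - 3))*(-7 + (6 + 2*sqrt(2))) = (2*(-3)*3)*(-1 + 2*sqrt(2)) = -18*(-1 + 2*sqrt(2)) = 18 - 36*sqrt(2)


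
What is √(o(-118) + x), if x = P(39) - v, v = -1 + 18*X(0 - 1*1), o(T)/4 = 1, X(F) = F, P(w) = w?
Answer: √62 ≈ 7.8740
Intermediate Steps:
o(T) = 4 (o(T) = 4*1 = 4)
v = -19 (v = -1 + 18*(0 - 1*1) = -1 + 18*(0 - 1) = -1 + 18*(-1) = -1 - 18 = -19)
x = 58 (x = 39 - 1*(-19) = 39 + 19 = 58)
√(o(-118) + x) = √(4 + 58) = √62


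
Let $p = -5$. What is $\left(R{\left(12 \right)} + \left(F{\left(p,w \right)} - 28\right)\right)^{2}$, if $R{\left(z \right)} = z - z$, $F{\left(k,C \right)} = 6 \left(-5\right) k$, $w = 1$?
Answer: $14884$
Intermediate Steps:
$F{\left(k,C \right)} = - 30 k$
$R{\left(z \right)} = 0$
$\left(R{\left(12 \right)} + \left(F{\left(p,w \right)} - 28\right)\right)^{2} = \left(0 - -122\right)^{2} = \left(0 + \left(150 - 28\right)\right)^{2} = \left(0 + 122\right)^{2} = 122^{2} = 14884$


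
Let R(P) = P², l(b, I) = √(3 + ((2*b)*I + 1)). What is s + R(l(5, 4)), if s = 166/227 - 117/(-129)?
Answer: 445475/9761 ≈ 45.638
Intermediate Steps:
l(b, I) = √(4 + 2*I*b) (l(b, I) = √(3 + (2*I*b + 1)) = √(3 + (1 + 2*I*b)) = √(4 + 2*I*b))
s = 15991/9761 (s = 166*(1/227) - 117*(-1/129) = 166/227 + 39/43 = 15991/9761 ≈ 1.6383)
s + R(l(5, 4)) = 15991/9761 + (√(4 + 2*4*5))² = 15991/9761 + (√(4 + 40))² = 15991/9761 + (√44)² = 15991/9761 + (2*√11)² = 15991/9761 + 44 = 445475/9761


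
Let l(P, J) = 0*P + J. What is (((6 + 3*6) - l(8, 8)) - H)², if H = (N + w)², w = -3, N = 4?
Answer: 225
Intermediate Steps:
l(P, J) = J (l(P, J) = 0 + J = J)
H = 1 (H = (4 - 3)² = 1² = 1)
(((6 + 3*6) - l(8, 8)) - H)² = (((6 + 3*6) - 1*8) - 1*1)² = (((6 + 18) - 8) - 1)² = ((24 - 8) - 1)² = (16 - 1)² = 15² = 225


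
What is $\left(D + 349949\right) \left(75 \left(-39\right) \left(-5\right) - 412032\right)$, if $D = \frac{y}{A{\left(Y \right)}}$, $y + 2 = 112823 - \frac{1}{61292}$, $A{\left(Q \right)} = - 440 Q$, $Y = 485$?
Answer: $- \frac{1819021454128466537883}{13079712800} \approx -1.3907 \cdot 10^{11}$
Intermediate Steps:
$y = \frac{6915024731}{61292}$ ($y = -2 + \left(112823 - \frac{1}{61292}\right) = -2 + \frac{6915147315}{61292} = \frac{6915024731}{61292} \approx 1.1282 \cdot 10^{5}$)
$D = - \frac{6915024731}{13079712800}$ ($D = \frac{6915024731}{61292 \left(\left(-440\right) 485\right)} = \frac{6915024731}{61292 \left(-213400\right)} = \frac{6915024731}{61292} \left(- \frac{1}{213400}\right) = - \frac{6915024731}{13079712800} \approx -0.52868$)
$\left(D + 349949\right) \left(75 \left(-39\right) \left(-5\right) - 412032\right) = \left(- \frac{6915024731}{13079712800} + 349949\right) \left(75 \left(-39\right) \left(-5\right) - 412032\right) = \frac{4577225499622469 \left(\left(-2925\right) \left(-5\right) - 412032\right)}{13079712800} = \frac{4577225499622469 \left(14625 - 412032\right)}{13079712800} = \frac{4577225499622469}{13079712800} \left(-397407\right) = - \frac{1819021454128466537883}{13079712800}$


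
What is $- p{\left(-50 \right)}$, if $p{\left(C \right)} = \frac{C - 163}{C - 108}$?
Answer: $- \frac{213}{158} \approx -1.3481$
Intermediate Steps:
$p{\left(C \right)} = \frac{-163 + C}{-108 + C}$
$- p{\left(-50 \right)} = - \frac{-163 - 50}{-108 - 50} = - \frac{-213}{-158} = - \frac{\left(-1\right) \left(-213\right)}{158} = \left(-1\right) \frac{213}{158} = - \frac{213}{158}$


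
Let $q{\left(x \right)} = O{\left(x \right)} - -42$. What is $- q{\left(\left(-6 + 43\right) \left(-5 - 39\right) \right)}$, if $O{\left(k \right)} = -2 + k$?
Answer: $1588$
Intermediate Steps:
$q{\left(x \right)} = 40 + x$ ($q{\left(x \right)} = \left(-2 + x\right) - -42 = \left(-2 + x\right) + 42 = 40 + x$)
$- q{\left(\left(-6 + 43\right) \left(-5 - 39\right) \right)} = - (40 + \left(-6 + 43\right) \left(-5 - 39\right)) = - (40 + 37 \left(-44\right)) = - (40 - 1628) = \left(-1\right) \left(-1588\right) = 1588$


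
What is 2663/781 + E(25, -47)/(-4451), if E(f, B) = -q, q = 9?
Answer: 11860042/3476231 ≈ 3.4118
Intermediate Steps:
E(f, B) = -9 (E(f, B) = -1*9 = -9)
2663/781 + E(25, -47)/(-4451) = 2663/781 - 9/(-4451) = 2663*(1/781) - 9*(-1/4451) = 2663/781 + 9/4451 = 11860042/3476231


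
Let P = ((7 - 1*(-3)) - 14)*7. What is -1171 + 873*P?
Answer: -25615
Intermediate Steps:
P = -28 (P = ((7 + 3) - 14)*7 = (10 - 14)*7 = -4*7 = -28)
-1171 + 873*P = -1171 + 873*(-28) = -1171 - 24444 = -25615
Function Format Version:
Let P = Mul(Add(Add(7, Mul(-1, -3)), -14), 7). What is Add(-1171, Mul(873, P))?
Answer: -25615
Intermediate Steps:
P = -28 (P = Mul(Add(Add(7, 3), -14), 7) = Mul(Add(10, -14), 7) = Mul(-4, 7) = -28)
Add(-1171, Mul(873, P)) = Add(-1171, Mul(873, -28)) = Add(-1171, -24444) = -25615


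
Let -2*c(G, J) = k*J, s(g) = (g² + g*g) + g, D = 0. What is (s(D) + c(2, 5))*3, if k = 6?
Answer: -45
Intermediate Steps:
s(g) = g + 2*g² (s(g) = (g² + g²) + g = 2*g² + g = g + 2*g²)
c(G, J) = -3*J
(s(D) + c(2, 5))*3 = (0*(1 + 2*0) - 3*5)*3 = (0*(1 + 0) - 15)*3 = (0*1 - 15)*3 = (0 - 15)*3 = -15*3 = -45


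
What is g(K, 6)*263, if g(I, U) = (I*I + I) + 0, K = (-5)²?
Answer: 170950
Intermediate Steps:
K = 25
g(I, U) = I + I² (g(I, U) = (I² + I) + 0 = (I + I²) + 0 = I + I²)
g(K, 6)*263 = (25*(1 + 25))*263 = (25*26)*263 = 650*263 = 170950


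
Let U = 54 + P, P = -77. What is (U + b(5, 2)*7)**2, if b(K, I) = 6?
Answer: 361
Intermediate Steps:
U = -23 (U = 54 - 77 = -23)
(U + b(5, 2)*7)**2 = (-23 + 6*7)**2 = (-23 + 42)**2 = 19**2 = 361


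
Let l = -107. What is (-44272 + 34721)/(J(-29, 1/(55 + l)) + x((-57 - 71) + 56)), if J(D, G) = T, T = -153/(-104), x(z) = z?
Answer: 993304/7335 ≈ 135.42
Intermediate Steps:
T = 153/104 (T = -153*(-1/104) = 153/104 ≈ 1.4712)
J(D, G) = 153/104
(-44272 + 34721)/(J(-29, 1/(55 + l)) + x((-57 - 71) + 56)) = (-44272 + 34721)/(153/104 + ((-57 - 71) + 56)) = -9551/(153/104 + (-128 + 56)) = -9551/(153/104 - 72) = -9551/(-7335/104) = -9551*(-104/7335) = 993304/7335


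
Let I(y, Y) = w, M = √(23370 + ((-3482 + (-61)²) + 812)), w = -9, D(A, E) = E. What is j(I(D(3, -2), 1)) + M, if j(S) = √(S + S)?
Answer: √24421 + 3*I*√2 ≈ 156.27 + 4.2426*I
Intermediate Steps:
M = √24421 (M = √(23370 + ((-3482 + 3721) + 812)) = √(23370 + (239 + 812)) = √(23370 + 1051) = √24421 ≈ 156.27)
I(y, Y) = -9
j(S) = √2*√S (j(S) = √(2*S) = √2*√S)
j(I(D(3, -2), 1)) + M = √2*√(-9) + √24421 = √2*(3*I) + √24421 = 3*I*√2 + √24421 = √24421 + 3*I*√2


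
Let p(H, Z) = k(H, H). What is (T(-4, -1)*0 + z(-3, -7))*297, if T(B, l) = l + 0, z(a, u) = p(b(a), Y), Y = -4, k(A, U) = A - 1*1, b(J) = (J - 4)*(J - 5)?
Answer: 16335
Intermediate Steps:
b(J) = (-5 + J)*(-4 + J) (b(J) = (-4 + J)*(-5 + J) = (-5 + J)*(-4 + J))
k(A, U) = -1 + A (k(A, U) = A - 1 = -1 + A)
p(H, Z) = -1 + H
z(a, u) = 19 + a² - 9*a (z(a, u) = -1 + (20 + a² - 9*a) = 19 + a² - 9*a)
T(B, l) = l
(T(-4, -1)*0 + z(-3, -7))*297 = (-1*0 + (19 + (-3)² - 9*(-3)))*297 = (0 + (19 + 9 + 27))*297 = (0 + 55)*297 = 55*297 = 16335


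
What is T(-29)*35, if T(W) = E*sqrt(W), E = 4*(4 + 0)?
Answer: 560*I*sqrt(29) ≈ 3015.7*I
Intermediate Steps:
E = 16 (E = 4*4 = 16)
T(W) = 16*sqrt(W)
T(-29)*35 = (16*sqrt(-29))*35 = (16*(I*sqrt(29)))*35 = (16*I*sqrt(29))*35 = 560*I*sqrt(29)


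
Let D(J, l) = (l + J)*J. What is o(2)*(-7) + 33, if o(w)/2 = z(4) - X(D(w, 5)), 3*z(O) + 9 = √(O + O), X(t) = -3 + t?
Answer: 229 - 28*√2/3 ≈ 215.80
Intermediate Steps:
D(J, l) = J*(J + l) (D(J, l) = (J + l)*J = J*(J + l))
z(O) = -3 + √2*√O/3 (z(O) = -3 + √(O + O)/3 = -3 + √(2*O)/3 = -3 + (√2*√O)/3 = -3 + √2*√O/3)
o(w) = 4*√2/3 - 2*w*(5 + w) (o(w) = 2*((-3 + √2*√4/3) - (-3 + w*(w + 5))) = 2*((-3 + (⅓)*√2*2) - (-3 + w*(5 + w))) = 2*((-3 + 2*√2/3) + (3 - w*(5 + w))) = 2*(2*√2/3 - w*(5 + w)) = 4*√2/3 - 2*w*(5 + w))
o(2)*(-7) + 33 = (4*√2/3 - 2*2*(5 + 2))*(-7) + 33 = (4*√2/3 - 2*2*7)*(-7) + 33 = (4*√2/3 - 28)*(-7) + 33 = (-28 + 4*√2/3)*(-7) + 33 = (196 - 28*√2/3) + 33 = 229 - 28*√2/3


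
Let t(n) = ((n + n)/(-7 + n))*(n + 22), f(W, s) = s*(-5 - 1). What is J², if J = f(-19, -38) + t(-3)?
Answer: 1432809/25 ≈ 57312.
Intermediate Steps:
f(W, s) = -6*s (f(W, s) = s*(-6) = -6*s)
t(n) = 2*n*(22 + n)/(-7 + n) (t(n) = ((2*n)/(-7 + n))*(22 + n) = (2*n/(-7 + n))*(22 + n) = 2*n*(22 + n)/(-7 + n))
J = 1197/5 (J = -6*(-38) + 2*(-3)*(22 - 3)/(-7 - 3) = 228 + 2*(-3)*19/(-10) = 228 + 2*(-3)*(-⅒)*19 = 228 + 57/5 = 1197/5 ≈ 239.40)
J² = (1197/5)² = 1432809/25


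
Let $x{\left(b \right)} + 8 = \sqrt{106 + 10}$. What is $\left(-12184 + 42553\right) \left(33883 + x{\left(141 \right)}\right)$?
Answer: $1028749875 + 60738 \sqrt{29} \approx 1.0291 \cdot 10^{9}$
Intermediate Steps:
$x{\left(b \right)} = -8 + 2 \sqrt{29}$ ($x{\left(b \right)} = -8 + \sqrt{106 + 10} = -8 + \sqrt{116} = -8 + 2 \sqrt{29}$)
$\left(-12184 + 42553\right) \left(33883 + x{\left(141 \right)}\right) = \left(-12184 + 42553\right) \left(33883 - \left(8 - 2 \sqrt{29}\right)\right) = 30369 \left(33875 + 2 \sqrt{29}\right) = 1028749875 + 60738 \sqrt{29}$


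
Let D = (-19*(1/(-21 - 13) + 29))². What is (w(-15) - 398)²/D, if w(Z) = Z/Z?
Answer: 182196004/350251225 ≈ 0.52019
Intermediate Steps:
w(Z) = 1
D = 350251225/1156 (D = (-19*(1/(-34) + 29))² = (-19*(-1/34 + 29))² = (-19*985/34)² = (-18715/34)² = 350251225/1156 ≈ 3.0299e+5)
(w(-15) - 398)²/D = (1 - 398)²/(350251225/1156) = (-397)²*(1156/350251225) = 157609*(1156/350251225) = 182196004/350251225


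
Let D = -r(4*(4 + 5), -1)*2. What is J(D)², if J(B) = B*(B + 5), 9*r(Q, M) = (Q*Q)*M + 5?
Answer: 46007922331396/6561 ≈ 7.0123e+9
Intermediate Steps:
r(Q, M) = 5/9 + M*Q²/9 (r(Q, M) = ((Q*Q)*M + 5)/9 = (Q²*M + 5)/9 = (M*Q² + 5)/9 = (5 + M*Q²)/9 = 5/9 + M*Q²/9)
D = 2582/9 (D = -(5/9 + (⅑)*(-1)*(4*(4 + 5))²)*2 = -(5/9 + (⅑)*(-1)*(4*9)²)*2 = -(5/9 + (⅑)*(-1)*36²)*2 = -(5/9 + (⅑)*(-1)*1296)*2 = -(5/9 - 144)*2 = -1*(-1291/9)*2 = (1291/9)*2 = 2582/9 ≈ 286.89)
J(B) = B*(5 + B)
J(D)² = (2582*(5 + 2582/9)/9)² = ((2582/9)*(2627/9))² = (6782914/81)² = 46007922331396/6561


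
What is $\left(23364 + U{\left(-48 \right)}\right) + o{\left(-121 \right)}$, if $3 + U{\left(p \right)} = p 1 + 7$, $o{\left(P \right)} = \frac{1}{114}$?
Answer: $\frac{2658481}{114} \approx 23320.0$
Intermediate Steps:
$o{\left(P \right)} = \frac{1}{114}$
$U{\left(p \right)} = 4 + p$ ($U{\left(p \right)} = -3 + \left(p 1 + 7\right) = -3 + \left(p + 7\right) = -3 + \left(7 + p\right) = 4 + p$)
$\left(23364 + U{\left(-48 \right)}\right) + o{\left(-121 \right)} = \left(23364 + \left(4 - 48\right)\right) + \frac{1}{114} = \left(23364 - 44\right) + \frac{1}{114} = 23320 + \frac{1}{114} = \frac{2658481}{114}$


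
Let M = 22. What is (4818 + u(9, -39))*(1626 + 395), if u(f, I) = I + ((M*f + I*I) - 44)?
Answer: 13043534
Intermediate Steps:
u(f, I) = -44 + I + I**2 + 22*f (u(f, I) = I + ((22*f + I*I) - 44) = I + ((22*f + I**2) - 44) = I + ((I**2 + 22*f) - 44) = I + (-44 + I**2 + 22*f) = -44 + I + I**2 + 22*f)
(4818 + u(9, -39))*(1626 + 395) = (4818 + (-44 - 39 + (-39)**2 + 22*9))*(1626 + 395) = (4818 + (-44 - 39 + 1521 + 198))*2021 = (4818 + 1636)*2021 = 6454*2021 = 13043534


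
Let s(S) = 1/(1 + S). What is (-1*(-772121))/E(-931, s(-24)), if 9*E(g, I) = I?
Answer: -159829047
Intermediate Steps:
E(g, I) = I/9
(-1*(-772121))/E(-931, s(-24)) = (-1*(-772121))/((1/(9*(1 - 24)))) = 772121/(((⅑)/(-23))) = 772121/(((⅑)*(-1/23))) = 772121/(-1/207) = 772121*(-207) = -159829047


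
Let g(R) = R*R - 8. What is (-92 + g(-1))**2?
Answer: 9801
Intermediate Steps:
g(R) = -8 + R**2 (g(R) = R**2 - 8 = -8 + R**2)
(-92 + g(-1))**2 = (-92 + (-8 + (-1)**2))**2 = (-92 + (-8 + 1))**2 = (-92 - 7)**2 = (-99)**2 = 9801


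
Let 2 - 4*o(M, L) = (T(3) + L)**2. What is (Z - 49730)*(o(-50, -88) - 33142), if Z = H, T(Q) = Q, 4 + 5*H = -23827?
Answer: 38090391471/20 ≈ 1.9045e+9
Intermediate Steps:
H = -23831/5 (H = -4/5 + (1/5)*(-23827) = -4/5 - 23827/5 = -23831/5 ≈ -4766.2)
Z = -23831/5 ≈ -4766.2
o(M, L) = 1/2 - (3 + L)**2/4
(Z - 49730)*(o(-50, -88) - 33142) = (-23831/5 - 49730)*((1/2 - (3 - 88)**2/4) - 33142) = -272481*((1/2 - 1/4*(-85)**2) - 33142)/5 = -272481*((1/2 - 1/4*7225) - 33142)/5 = -272481*((1/2 - 7225/4) - 33142)/5 = -272481*(-7223/4 - 33142)/5 = -272481/5*(-139791/4) = 38090391471/20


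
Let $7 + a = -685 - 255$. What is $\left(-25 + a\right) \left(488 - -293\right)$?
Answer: $-759132$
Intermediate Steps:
$a = -947$ ($a = -7 - 940 = -947$)
$\left(-25 + a\right) \left(488 - -293\right) = \left(-25 - 947\right) \left(488 - -293\right) = - 972 \left(488 + 293\right) = \left(-972\right) 781 = -759132$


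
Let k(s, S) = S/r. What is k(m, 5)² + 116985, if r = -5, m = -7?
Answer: 116986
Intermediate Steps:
k(s, S) = -S/5 (k(s, S) = S/(-5) = S*(-⅕) = -S/5)
k(m, 5)² + 116985 = (-⅕*5)² + 116985 = (-1)² + 116985 = 1 + 116985 = 116986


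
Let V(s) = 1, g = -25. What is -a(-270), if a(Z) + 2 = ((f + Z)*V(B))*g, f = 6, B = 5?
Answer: -6598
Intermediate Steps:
a(Z) = -152 - 25*Z (a(Z) = -2 + ((6 + Z)*1)*(-25) = -2 + (6 + Z)*(-25) = -2 + (-150 - 25*Z) = -152 - 25*Z)
-a(-270) = -(-152 - 25*(-270)) = -(-152 + 6750) = -1*6598 = -6598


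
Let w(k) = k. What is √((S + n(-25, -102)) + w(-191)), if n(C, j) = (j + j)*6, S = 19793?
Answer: 3*√2042 ≈ 135.57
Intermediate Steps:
n(C, j) = 12*j (n(C, j) = (2*j)*6 = 12*j)
√((S + n(-25, -102)) + w(-191)) = √((19793 + 12*(-102)) - 191) = √((19793 - 1224) - 191) = √(18569 - 191) = √18378 = 3*√2042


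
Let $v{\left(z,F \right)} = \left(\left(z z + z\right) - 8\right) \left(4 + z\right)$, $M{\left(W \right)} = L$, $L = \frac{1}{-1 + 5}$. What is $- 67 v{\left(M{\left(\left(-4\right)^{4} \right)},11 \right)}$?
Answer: $\frac{140097}{64} \approx 2189.0$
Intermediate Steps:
$L = \frac{1}{4} \approx 0.25$
$M{\left(W \right)} = \frac{1}{4}$
$v{\left(z,F \right)} = \left(4 + z\right) \left(-8 + z + z^{2}\right)$ ($v{\left(z,F \right)} = \left(\left(z^{2} + z\right) - 8\right) \left(4 + z\right) = \left(\left(z + z^{2}\right) - 8\right) \left(4 + z\right) = \left(-8 + z + z^{2}\right) \left(4 + z\right) = \left(4 + z\right) \left(-8 + z + z^{2}\right)$)
$- 67 v{\left(M{\left(\left(-4\right)^{4} \right)},11 \right)} = - 67 \left(-32 + \left(\frac{1}{4}\right)^{3} - 1 + \frac{5}{16}\right) = - 67 \left(-32 + \frac{1}{64} - 1 + 5 \cdot \frac{1}{16}\right) = - 67 \left(-32 + \frac{1}{64} - 1 + \frac{5}{16}\right) = \left(-67\right) \left(- \frac{2091}{64}\right) = \frac{140097}{64}$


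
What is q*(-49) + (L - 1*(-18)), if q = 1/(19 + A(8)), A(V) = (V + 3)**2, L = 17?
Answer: 693/20 ≈ 34.650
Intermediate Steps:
A(V) = (3 + V)**2
q = 1/140 (q = 1/(19 + (3 + 8)**2) = 1/(19 + 11**2) = 1/(19 + 121) = 1/140 ≈ 0.0071429)
q*(-49) + (L - 1*(-18)) = (1/140)*(-49) + (17 - 1*(-18)) = -7/20 + (17 + 18) = -7/20 + 35 = 693/20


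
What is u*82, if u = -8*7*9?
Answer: -41328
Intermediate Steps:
u = -504 (u = -56*9 = -504)
u*82 = -504*82 = -41328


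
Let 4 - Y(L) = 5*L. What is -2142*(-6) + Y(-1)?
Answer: 12861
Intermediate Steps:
Y(L) = 4 - 5*L
-2142*(-6) + Y(-1) = -2142*(-6) + (4 - 5*(-1)) = -153*(-84) + (4 + 5) = 12852 + 9 = 12861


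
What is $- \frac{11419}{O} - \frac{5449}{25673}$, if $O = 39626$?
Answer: $- \frac{509082061}{1017318298} \approx -0.50042$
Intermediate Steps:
$- \frac{11419}{O} - \frac{5449}{25673} = - \frac{11419}{39626} - \frac{5449}{25673} = - \frac{509082061}{1017318298}$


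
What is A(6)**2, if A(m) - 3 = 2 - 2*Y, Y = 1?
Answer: 9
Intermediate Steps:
A(m) = 3 (A(m) = 3 + (2 - 2*1) = 3 + (2 - 2) = 3 + 0 = 3)
A(6)**2 = 3**2 = 9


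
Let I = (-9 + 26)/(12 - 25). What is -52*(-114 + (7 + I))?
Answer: 5632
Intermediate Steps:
I = -17/13 (I = 17/(-13) = 17*(-1/13) = -17/13 ≈ -1.3077)
-52*(-114 + (7 + I)) = -52*(-114 + (7 - 17/13)) = -52*(-114 + 74/13) = -52*(-1408/13) = 5632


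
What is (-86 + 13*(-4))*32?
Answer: -4416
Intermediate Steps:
(-86 + 13*(-4))*32 = (-86 - 52)*32 = -138*32 = -4416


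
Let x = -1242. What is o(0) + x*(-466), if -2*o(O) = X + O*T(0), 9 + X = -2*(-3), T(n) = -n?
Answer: 1157547/2 ≈ 5.7877e+5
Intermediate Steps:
X = -3 (X = -9 - 2*(-3) = -9 + 6 = -3)
o(O) = 3/2 (o(O) = -(-3 + O*(-1*0))/2 = -(-3 + O*0)/2 = -(-3 + 0)/2 = -1/2*(-3) = 3/2)
o(0) + x*(-466) = 3/2 - 1242*(-466) = 3/2 + 578772 = 1157547/2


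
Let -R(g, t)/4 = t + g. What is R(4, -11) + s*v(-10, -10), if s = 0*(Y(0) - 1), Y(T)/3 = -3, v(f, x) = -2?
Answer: 28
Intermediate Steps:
Y(T) = -9 (Y(T) = 3*(-3) = -9)
R(g, t) = -4*g - 4*t (R(g, t) = -4*(t + g) = -4*(g + t) = -4*g - 4*t)
s = 0 (s = 0*(-9 - 1) = 0*(-10) = 0)
R(4, -11) + s*v(-10, -10) = (-4*4 - 4*(-11)) + 0*(-2) = (-16 + 44) + 0 = 28 + 0 = 28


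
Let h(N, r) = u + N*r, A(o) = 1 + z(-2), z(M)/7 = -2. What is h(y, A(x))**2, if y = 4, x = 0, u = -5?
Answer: 3249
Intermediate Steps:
z(M) = -14 (z(M) = 7*(-2) = -14)
A(o) = -13 (A(o) = 1 - 14 = -13)
h(N, r) = -5 + N*r
h(y, A(x))**2 = (-5 + 4*(-13))**2 = (-5 - 52)**2 = (-57)**2 = 3249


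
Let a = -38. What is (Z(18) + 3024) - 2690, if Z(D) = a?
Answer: 296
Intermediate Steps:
Z(D) = -38
(Z(18) + 3024) - 2690 = (-38 + 3024) - 2690 = 2986 - 2690 = 296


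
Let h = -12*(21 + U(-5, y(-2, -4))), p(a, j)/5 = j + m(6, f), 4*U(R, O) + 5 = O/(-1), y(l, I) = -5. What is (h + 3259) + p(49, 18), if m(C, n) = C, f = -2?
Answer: 3127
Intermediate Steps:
U(R, O) = -5/4 - O/4 (U(R, O) = -5/4 + (O/(-1))/4 = -5/4 + (O*(-1))/4 = -5/4 + (-O)/4 = -5/4 - O/4)
p(a, j) = 30 + 5*j (p(a, j) = 5*(j + 6) = 5*(6 + j) = 30 + 5*j)
h = -252 (h = -12*(21 + (-5/4 - ¼*(-5))) = -12*(21 + (-5/4 + 5/4)) = -12*(21 + 0) = -12*21 = -252)
(h + 3259) + p(49, 18) = (-252 + 3259) + (30 + 5*18) = 3007 + (30 + 90) = 3007 + 120 = 3127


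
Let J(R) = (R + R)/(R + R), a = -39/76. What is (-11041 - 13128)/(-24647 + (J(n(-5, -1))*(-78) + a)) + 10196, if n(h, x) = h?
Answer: 19161538088/1879139 ≈ 10197.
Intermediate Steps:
a = -39/76 (a = -39*1/76 = -39/76 ≈ -0.51316)
J(R) = 1 (J(R) = (2*R)/((2*R)) = (2*R)*(1/(2*R)) = 1)
(-11041 - 13128)/(-24647 + (J(n(-5, -1))*(-78) + a)) + 10196 = (-11041 - 13128)/(-24647 + (1*(-78) - 39/76)) + 10196 = -24169/(-24647 + (-78 - 39/76)) + 10196 = -24169/(-24647 - 5967/76) + 10196 = -24169/(-1879139/76) + 10196 = -24169*(-76/1879139) + 10196 = 1836844/1879139 + 10196 = 19161538088/1879139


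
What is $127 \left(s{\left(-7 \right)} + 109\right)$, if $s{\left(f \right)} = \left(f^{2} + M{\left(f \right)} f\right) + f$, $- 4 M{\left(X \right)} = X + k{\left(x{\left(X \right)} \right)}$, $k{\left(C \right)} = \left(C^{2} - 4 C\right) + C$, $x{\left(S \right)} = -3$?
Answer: $\frac{86487}{4} \approx 21622.0$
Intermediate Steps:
$k{\left(C \right)} = C^{2} - 3 C$
$M{\left(X \right)} = - \frac{9}{2} - \frac{X}{4}$ ($M{\left(X \right)} = - \frac{X - 3 \left(-3 - 3\right)}{4} = - \frac{X - -18}{4} = - \frac{X + 18}{4} = - \frac{18 + X}{4} = - \frac{9}{2} - \frac{X}{4}$)
$s{\left(f \right)} = f + f^{2} + f \left(- \frac{9}{2} - \frac{f}{4}\right)$ ($s{\left(f \right)} = \left(f^{2} + \left(- \frac{9}{2} - \frac{f}{4}\right) f\right) + f = \left(f^{2} + f \left(- \frac{9}{2} - \frac{f}{4}\right)\right) + f = f + f^{2} + f \left(- \frac{9}{2} - \frac{f}{4}\right)$)
$127 \left(s{\left(-7 \right)} + 109\right) = 127 \left(\frac{1}{4} \left(-7\right) \left(-14 + 3 \left(-7\right)\right) + 109\right) = 127 \left(\frac{1}{4} \left(-7\right) \left(-14 - 21\right) + 109\right) = 127 \left(\frac{1}{4} \left(-7\right) \left(-35\right) + 109\right) = 127 \left(\frac{245}{4} + 109\right) = 127 \cdot \frac{681}{4} = \frac{86487}{4}$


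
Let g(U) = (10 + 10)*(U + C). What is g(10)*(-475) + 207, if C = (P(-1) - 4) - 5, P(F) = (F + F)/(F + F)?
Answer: -18793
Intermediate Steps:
P(F) = 1 (P(F) = (2*F)/((2*F)) = (2*F)*(1/(2*F)) = 1)
C = -8 (C = (1 - 4) - 5 = -3 - 5 = -8)
g(U) = -160 + 20*U (g(U) = (10 + 10)*(U - 8) = 20*(-8 + U) = -160 + 20*U)
g(10)*(-475) + 207 = (-160 + 20*10)*(-475) + 207 = (-160 + 200)*(-475) + 207 = 40*(-475) + 207 = -19000 + 207 = -18793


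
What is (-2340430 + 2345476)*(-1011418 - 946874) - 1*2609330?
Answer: -9884150762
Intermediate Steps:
(-2340430 + 2345476)*(-1011418 - 946874) - 1*2609330 = 5046*(-1958292) - 2609330 = -9881541432 - 2609330 = -9884150762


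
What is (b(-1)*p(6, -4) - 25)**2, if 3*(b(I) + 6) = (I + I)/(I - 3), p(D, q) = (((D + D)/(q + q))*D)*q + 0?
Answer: 55225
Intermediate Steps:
p(D, q) = D**2 (p(D, q) = (((2*D)/((2*q)))*D)*q + 0 = (((2*D)*(1/(2*q)))*D)*q + 0 = ((D/q)*D)*q + 0 = (D**2/q)*q + 0 = D**2 + 0 = D**2)
b(I) = -6 + 2*I/(3*(-3 + I)) (b(I) = -6 + ((I + I)/(I - 3))/3 = -6 + ((2*I)/(-3 + I))/3 = -6 + (2*I/(-3 + I))/3 = -6 + 2*I/(3*(-3 + I)))
(b(-1)*p(6, -4) - 25)**2 = ((2*(27 - 8*(-1))/(3*(-3 - 1)))*6**2 - 25)**2 = (((2/3)*(27 + 8)/(-4))*36 - 25)**2 = (((2/3)*(-1/4)*35)*36 - 25)**2 = (-35/6*36 - 25)**2 = (-210 - 25)**2 = (-235)**2 = 55225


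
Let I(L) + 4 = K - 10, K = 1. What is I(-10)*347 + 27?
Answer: -4484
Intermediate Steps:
I(L) = -13 (I(L) = -4 + (1 - 10) = -4 - 9 = -13)
I(-10)*347 + 27 = -13*347 + 27 = -4511 + 27 = -4484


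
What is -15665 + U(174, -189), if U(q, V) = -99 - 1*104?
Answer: -15868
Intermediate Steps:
U(q, V) = -203 (U(q, V) = -99 - 104 = -203)
-15665 + U(174, -189) = -15665 - 203 = -15868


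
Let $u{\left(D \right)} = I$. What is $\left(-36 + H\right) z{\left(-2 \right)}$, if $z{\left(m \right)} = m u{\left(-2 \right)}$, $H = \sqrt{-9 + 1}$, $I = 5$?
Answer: $360 - 20 i \sqrt{2} \approx 360.0 - 28.284 i$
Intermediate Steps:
$H = 2 i \sqrt{2}$ ($H = \sqrt{-8} = 2 i \sqrt{2} \approx 2.8284 i$)
$u{\left(D \right)} = 5$
$z{\left(m \right)} = 5 m$ ($z{\left(m \right)} = m 5 = 5 m$)
$\left(-36 + H\right) z{\left(-2 \right)} = \left(-36 + 2 i \sqrt{2}\right) 5 \left(-2\right) = \left(-36 + 2 i \sqrt{2}\right) \left(-10\right) = 360 - 20 i \sqrt{2}$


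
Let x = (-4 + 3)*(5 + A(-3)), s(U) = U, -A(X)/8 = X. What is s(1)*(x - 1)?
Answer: -30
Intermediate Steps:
A(X) = -8*X
x = -29 (x = (-4 + 3)*(5 - 8*(-3)) = -(5 + 24) = -1*29 = -29)
s(1)*(x - 1) = 1*(-29 - 1) = 1*(-30) = -30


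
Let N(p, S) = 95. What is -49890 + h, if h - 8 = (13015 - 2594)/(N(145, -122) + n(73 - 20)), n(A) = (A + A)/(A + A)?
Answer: -4778251/96 ≈ -49773.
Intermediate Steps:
n(A) = 1 (n(A) = (2*A)/((2*A)) = (2*A)*(1/(2*A)) = 1)
h = 11189/96 (h = 8 + (13015 - 2594)/(95 + 1) = 8 + 10421/96 = 11189/96 ≈ 116.55)
-49890 + h = -49890 + 11189/96 = -4778251/96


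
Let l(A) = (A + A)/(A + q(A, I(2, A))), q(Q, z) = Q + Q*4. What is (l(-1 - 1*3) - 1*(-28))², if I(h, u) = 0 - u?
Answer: 7225/9 ≈ 802.78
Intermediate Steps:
I(h, u) = -u
q(Q, z) = 5*Q (q(Q, z) = Q + 4*Q = 5*Q)
l(A) = ⅓ (l(A) = (A + A)/(A + 5*A) = (2*A)/((6*A)) = (2*A)*(1/(6*A)) = ⅓)
(l(-1 - 1*3) - 1*(-28))² = (⅓ - 1*(-28))² = (⅓ + 28)² = (85/3)² = 7225/9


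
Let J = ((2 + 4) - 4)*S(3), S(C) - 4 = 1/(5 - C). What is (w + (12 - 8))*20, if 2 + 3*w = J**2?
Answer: 1820/3 ≈ 606.67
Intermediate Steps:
S(C) = 4 + 1/(5 - C)
J = 9 (J = ((2 + 4) - 4)*((-21 + 4*3)/(-5 + 3)) = (6 - 4)*((-21 + 12)/(-2)) = 2*(-1/2*(-9)) = 2*(9/2) = 9)
w = 79/3 (w = -2/3 + (1/3)*9**2 = -2/3 + (1/3)*81 = -2/3 + 27 = 79/3 ≈ 26.333)
(w + (12 - 8))*20 = (79/3 + (12 - 8))*20 = (79/3 + 4)*20 = (91/3)*20 = 1820/3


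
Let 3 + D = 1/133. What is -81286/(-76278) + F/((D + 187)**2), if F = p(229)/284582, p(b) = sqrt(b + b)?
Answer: 40643/38139 + 931*sqrt(458)/8970739524962 ≈ 1.0657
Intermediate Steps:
D = -398/133 (D = -3 + 1/133 = -398/133 ≈ -2.9925)
p(b) = sqrt(2)*sqrt(b) (p(b) = sqrt(2*b) = sqrt(2)*sqrt(b))
F = sqrt(458)/284582 (F = (sqrt(2)*sqrt(229))/284582 = sqrt(458)*(1/284582) = sqrt(458)/284582 ≈ 7.5201e-5)
-81286/(-76278) + F/((D + 187)**2) = -81286/(-76278) + (sqrt(458)/284582)/((-398/133 + 187)**2) = -81286*(-1/76278) + (sqrt(458)/284582)/((24473/133)**2) = 40643/38139 + (sqrt(458)/284582)/(598927729/17689) = 40643/38139 + (sqrt(458)/284582)*(17689/598927729) = 40643/38139 + 931*sqrt(458)/8970739524962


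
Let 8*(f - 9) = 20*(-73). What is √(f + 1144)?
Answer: √3882/2 ≈ 31.153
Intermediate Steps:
f = -347/2 (f = 9 + (20*(-73))/8 = 9 + (⅛)*(-1460) = 9 - 365/2 = -347/2 ≈ -173.50)
√(f + 1144) = √(-347/2 + 1144) = √(1941/2) = √3882/2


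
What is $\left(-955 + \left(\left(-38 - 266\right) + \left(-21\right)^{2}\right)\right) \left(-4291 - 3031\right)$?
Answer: $5989396$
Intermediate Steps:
$\left(-955 + \left(\left(-38 - 266\right) + \left(-21\right)^{2}\right)\right) \left(-4291 - 3031\right) = \left(-955 + \left(-304 + 441\right)\right) \left(-7322\right) = \left(-955 + 137\right) \left(-7322\right) = \left(-818\right) \left(-7322\right) = 5989396$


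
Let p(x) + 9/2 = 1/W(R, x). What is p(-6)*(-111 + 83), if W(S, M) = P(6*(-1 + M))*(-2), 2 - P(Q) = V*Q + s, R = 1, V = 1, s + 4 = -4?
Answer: 3283/26 ≈ 126.27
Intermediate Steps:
s = -8 (s = -4 - 4 = -8)
P(Q) = 10 - Q (P(Q) = 2 - (1*Q - 8) = 2 - (Q - 8) = 2 - (-8 + Q) = 2 + (8 - Q) = 10 - Q)
W(S, M) = -32 + 12*M (W(S, M) = (10 - 6*(-1 + M))*(-2) = (10 - (-6 + 6*M))*(-2) = (10 + (6 - 6*M))*(-2) = (16 - 6*M)*(-2) = -32 + 12*M)
p(x) = -9/2 + 1/(-32 + 12*x)
p(-6)*(-111 + 83) = ((145 - 54*(-6))/(4*(-8 + 3*(-6))))*(-111 + 83) = ((145 + 324)/(4*(-8 - 18)))*(-28) = ((1/4)*469/(-26))*(-28) = ((1/4)*(-1/26)*469)*(-28) = -469/104*(-28) = 3283/26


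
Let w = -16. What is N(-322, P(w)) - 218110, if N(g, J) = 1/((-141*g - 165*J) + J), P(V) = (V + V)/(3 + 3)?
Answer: -30280211297/138830 ≈ -2.1811e+5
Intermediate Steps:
P(V) = V/3 (P(V) = (2*V)/6 = (2*V)*(⅙) = V/3)
N(g, J) = 1/(-164*J - 141*g) (N(g, J) = 1/((-165*J - 141*g) + J) = 1/(-164*J - 141*g))
N(-322, P(w)) - 218110 = -1/(141*(-322) + 164*((⅓)*(-16))) - 218110 = -1/(-45402 + 164*(-16/3)) - 218110 = -1/(-45402 - 2624/3) - 218110 = -1/(-138830/3) - 218110 = -1*(-3/138830) - 218110 = 3/138830 - 218110 = -30280211297/138830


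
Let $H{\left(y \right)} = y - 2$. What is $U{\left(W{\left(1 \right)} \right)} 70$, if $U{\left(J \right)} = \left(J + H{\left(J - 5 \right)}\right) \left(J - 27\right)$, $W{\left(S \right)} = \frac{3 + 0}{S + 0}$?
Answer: $1680$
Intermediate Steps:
$H{\left(y \right)} = -2 + y$ ($H{\left(y \right)} = y - 2 = -2 + y$)
$W{\left(S \right)} = \frac{3}{S}$
$U{\left(J \right)} = \left(-27 + J\right) \left(-7 + 2 J\right)$ ($U{\left(J \right)} = \left(J + \left(-2 + \left(J - 5\right)\right)\right) \left(J - 27\right) = \left(J + \left(-2 + \left(-5 + J\right)\right)\right) \left(-27 + J\right) = \left(J + \left(-7 + J\right)\right) \left(-27 + J\right) = \left(-7 + 2 J\right) \left(-27 + J\right) = \left(-27 + J\right) \left(-7 + 2 J\right)$)
$U{\left(W{\left(1 \right)} \right)} 70 = \left(189 - 61 \cdot \frac{3}{1} + 2 \left(\frac{3}{1}\right)^{2}\right) 70 = \left(189 - 61 \cdot 3 \cdot 1 + 2 \left(3 \cdot 1\right)^{2}\right) 70 = \left(189 - 183 + 2 \cdot 3^{2}\right) 70 = \left(189 - 183 + 2 \cdot 9\right) 70 = \left(189 - 183 + 18\right) 70 = 24 \cdot 70 = 1680$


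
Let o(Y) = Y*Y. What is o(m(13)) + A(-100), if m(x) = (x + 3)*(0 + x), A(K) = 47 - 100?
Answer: 43211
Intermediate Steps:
A(K) = -53
m(x) = x*(3 + x) (m(x) = (3 + x)*x = x*(3 + x))
o(Y) = Y**2
o(m(13)) + A(-100) = (13*(3 + 13))**2 - 53 = (13*16)**2 - 53 = 208**2 - 53 = 43264 - 53 = 43211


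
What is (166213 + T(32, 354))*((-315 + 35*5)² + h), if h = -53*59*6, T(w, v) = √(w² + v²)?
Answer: 139286494 + 1676*√31585 ≈ 1.3958e+8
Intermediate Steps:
T(w, v) = √(v² + w²)
h = -18762 (h = -3127*6 = -18762)
(166213 + T(32, 354))*((-315 + 35*5)² + h) = (166213 + √(354² + 32²))*((-315 + 35*5)² - 18762) = (166213 + √(125316 + 1024))*((-315 + 175)² - 18762) = (166213 + √126340)*((-140)² - 18762) = (166213 + 2*√31585)*(19600 - 18762) = (166213 + 2*√31585)*838 = 139286494 + 1676*√31585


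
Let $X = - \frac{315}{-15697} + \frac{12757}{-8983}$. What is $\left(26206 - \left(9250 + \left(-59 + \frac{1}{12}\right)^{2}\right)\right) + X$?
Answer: $\frac{273779431058369}{20304885744} \approx 13483.0$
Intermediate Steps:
$X = - \frac{197416984}{141006151}$ ($X = \left(-315\right) \left(- \frac{1}{15697}\right) + 12757 \left(- \frac{1}{8983}\right) = \frac{315}{15697} - \frac{12757}{8983} = - \frac{197416984}{141006151} \approx -1.4001$)
$\left(26206 - \left(9250 + \left(-59 + \frac{1}{12}\right)^{2}\right)\right) + X = \left(26206 - \left(9250 + \left(-59 + \frac{1}{12}\right)^{2}\right)\right) - \frac{197416984}{141006151} = \left(26206 - \frac{1831849}{144}\right) - \frac{197416984}{141006151} = \frac{1941815}{144} - \frac{197416984}{141006151} = \frac{273779431058369}{20304885744}$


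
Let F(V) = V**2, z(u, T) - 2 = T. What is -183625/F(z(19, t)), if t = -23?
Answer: -183625/441 ≈ -416.38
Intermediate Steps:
z(u, T) = 2 + T
-183625/F(z(19, t)) = -183625/(2 - 23)**2 = -183625/((-21)**2) = -183625/441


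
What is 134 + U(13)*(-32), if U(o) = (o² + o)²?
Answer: -1059834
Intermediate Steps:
U(o) = (o + o²)²
134 + U(13)*(-32) = 134 + (13²*(1 + 13)²)*(-32) = 134 + (169*14²)*(-32) = 134 + (169*196)*(-32) = 134 + 33124*(-32) = 134 - 1059968 = -1059834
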